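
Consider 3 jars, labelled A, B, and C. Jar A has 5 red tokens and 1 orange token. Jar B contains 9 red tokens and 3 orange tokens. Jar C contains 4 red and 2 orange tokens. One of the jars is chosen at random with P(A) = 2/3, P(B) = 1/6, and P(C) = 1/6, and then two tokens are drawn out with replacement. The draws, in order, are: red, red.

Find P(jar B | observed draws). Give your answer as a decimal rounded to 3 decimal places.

For each hypothesis, P(data | H) works out to: P(data | jar A) = (5/6)(5/6) = 25/36; P(data | jar B) = (9/12)(9/12) = 9/16; P(data | jar C) = (4/6)(4/6) = 4/9.
Multiplying each by its prior: 2/3 · 25/36 = 25/54, 1/6 · 9/16 = 3/32, 1/6 · 4/9 = 2/27; with total 545/864.
So P(jar B | data) = (3/32) / (545/864) = 81/545.

0.149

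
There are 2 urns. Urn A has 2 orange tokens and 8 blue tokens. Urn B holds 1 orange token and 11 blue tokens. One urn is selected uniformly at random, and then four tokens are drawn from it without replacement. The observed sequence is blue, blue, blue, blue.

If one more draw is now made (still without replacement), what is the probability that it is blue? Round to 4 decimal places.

Compute the likelihood of the observed sequence for each case: P(data | urn A) = (8/10)(7/9)(6/8)(5/7) = 1/3; P(data | urn B) = (11/12)(10/11)(9/10)(8/9) = 2/3.
Weighting by the prior gives 1/2 · 1/3 = 1/6, 1/2 · 2/3 = 1/3; these sum to 1/2.
Dividing through by the total gives posterior P(urn A | data) = 1/3, P(urn B | data) = 2/3.
Averaging over the posterior, P(blue next | data) = (2/3)(1/3) + (7/8)(2/3) = 29/36.

0.8056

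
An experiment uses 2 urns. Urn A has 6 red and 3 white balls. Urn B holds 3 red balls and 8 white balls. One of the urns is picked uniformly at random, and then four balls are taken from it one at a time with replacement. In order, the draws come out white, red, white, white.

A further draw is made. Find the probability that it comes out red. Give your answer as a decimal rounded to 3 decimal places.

For each hypothesis, P(data | H) works out to: P(data | urn A) = (3/9)(6/9)(3/9)(3/9) = 0.024691; P(data | urn B) = (8/11)(3/11)(8/11)(8/11) = 0.10491.
The prior-weighted likelihoods are 1/2 · 0.024691 = 0.012346, 1/2 · 0.10491 = 0.052455; summing to 0.064801.
Dividing through by the total gives posterior P(urn A | data) = 0.19052, P(urn B | data) = 0.80948.
Averaging over the posterior, P(red next | data) = (2/3)(0.19052) + (3/11)(0.80948) = 0.34778.

0.348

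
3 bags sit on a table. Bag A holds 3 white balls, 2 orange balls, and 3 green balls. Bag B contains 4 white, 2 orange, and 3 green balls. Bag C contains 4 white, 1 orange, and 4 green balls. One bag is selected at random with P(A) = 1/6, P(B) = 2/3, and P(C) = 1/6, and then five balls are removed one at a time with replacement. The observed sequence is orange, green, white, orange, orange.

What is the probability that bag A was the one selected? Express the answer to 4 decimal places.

0.2449

Compute the likelihood of the observed sequence for each case: P(data | bag A) = (2/8)(3/8)(3/8)(2/8)(2/8) = 0.0021973; P(data | bag B) = (2/9)(3/9)(4/9)(2/9)(2/9) = 0.0016258; P(data | bag C) = (1/9)(4/9)(4/9)(1/9)(1/9) = 0.00027096.
The prior-weighted likelihoods are 1/6 · 0.0021973 = 0.00036621, 2/3 · 0.0016258 = 0.0010838, 1/6 · 0.00027096 = 4.516e-05; with total 0.0014952.
Therefore the posterior P(bag A | data) = (0.00036621) / (0.0014952) = 0.24492.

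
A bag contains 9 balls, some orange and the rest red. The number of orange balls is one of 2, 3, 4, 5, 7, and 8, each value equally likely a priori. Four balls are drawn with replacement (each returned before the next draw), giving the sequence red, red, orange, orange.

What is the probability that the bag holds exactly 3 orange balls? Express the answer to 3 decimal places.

Compute the likelihood of the observed sequence for each case: P(data | r = 2) = (7/9)(7/9)(2/9)(2/9) = 0.029873; P(data | r = 3) = (6/9)(6/9)(3/9)(3/9) = 0.049383; P(data | r = 4) = (5/9)(5/9)(4/9)(4/9) = 0.060966; P(data | r = 5) = (4/9)(4/9)(5/9)(5/9) = 0.060966; P(data | r = 7) = (2/9)(2/9)(7/9)(7/9) = 0.029873; P(data | r = 8) = (1/9)(1/9)(8/9)(8/9) = 0.0097546.
Weighting by the prior gives 1/6 · 0.029873 = 0.0049789, 1/6 · 0.049383 = 0.0082305, 1/6 · 0.060966 = 0.010161, 1/6 · 0.060966 = 0.010161, 1/6 · 0.029873 = 0.0049789, 1/6 · 0.0097546 = 0.0016258; summing to 0.040136.
By Bayes' rule, P(r = 3 | data) = (0.0082305) / (0.040136) = 0.20506.

0.205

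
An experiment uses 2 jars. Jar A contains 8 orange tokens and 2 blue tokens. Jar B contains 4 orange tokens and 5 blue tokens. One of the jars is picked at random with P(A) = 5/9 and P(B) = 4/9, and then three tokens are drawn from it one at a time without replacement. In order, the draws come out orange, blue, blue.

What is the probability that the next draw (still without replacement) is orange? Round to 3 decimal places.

0.574

The likelihood of the observed sequence under each hypothesis: P(data | jar A) = (8/10)(2/9)(1/8) = 1/45; P(data | jar B) = (4/9)(5/8)(4/7) = 10/63.
Weighting by the prior gives 5/9 · 1/45 = 1/81, 4/9 · 10/63 = 40/567; these sum to 47/567.
Normalising, the posterior is P(jar A | data) = 7/47, P(jar B | data) = 40/47.
So P(orange next | data) = Σ P(orange next | H) P(H | data) = (1)(7/47) + (1/2)(40/47) = 27/47.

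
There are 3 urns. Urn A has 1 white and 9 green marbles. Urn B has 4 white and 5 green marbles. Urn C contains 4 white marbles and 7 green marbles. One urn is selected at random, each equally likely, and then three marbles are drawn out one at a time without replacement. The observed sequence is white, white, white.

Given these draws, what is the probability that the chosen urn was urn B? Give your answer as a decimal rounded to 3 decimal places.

The likelihood of the observed sequence under each hypothesis: P(data | urn A) = (1/10)(0/9) = 0; P(data | urn B) = (4/9)(3/8)(2/7) = 0.047619; P(data | urn C) = (4/11)(3/10)(2/9) = 0.024242.
Weighting by the prior gives 1/3 · 0 = 0, 1/3 · 0.047619 = 0.015873, 1/3 · 0.024242 = 0.0080808; summing to 0.023954.
Therefore the posterior P(urn B | data) = (0.015873) / (0.023954) = 0.66265.

0.663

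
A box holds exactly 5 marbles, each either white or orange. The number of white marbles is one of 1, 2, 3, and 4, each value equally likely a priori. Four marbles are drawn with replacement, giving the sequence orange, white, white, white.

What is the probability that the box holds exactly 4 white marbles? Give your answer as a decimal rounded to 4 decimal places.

0.4384

For each hypothesis, P(data | H) works out to: P(data | r = 1) = (4/5)(1/5)(1/5)(1/5) = 0.0064; P(data | r = 2) = (3/5)(2/5)(2/5)(2/5) = 0.0384; P(data | r = 3) = (2/5)(3/5)(3/5)(3/5) = 0.0864; P(data | r = 4) = (1/5)(4/5)(4/5)(4/5) = 0.1024.
Weighting by the prior gives 1/4 · 0.0064 = 0.0016, 1/4 · 0.0384 = 0.0096, 1/4 · 0.0864 = 0.0216, 1/4 · 0.1024 = 0.0256; with total 0.0584.
Therefore the posterior P(r = 4 | data) = (0.0256) / (0.0584) = 0.43836.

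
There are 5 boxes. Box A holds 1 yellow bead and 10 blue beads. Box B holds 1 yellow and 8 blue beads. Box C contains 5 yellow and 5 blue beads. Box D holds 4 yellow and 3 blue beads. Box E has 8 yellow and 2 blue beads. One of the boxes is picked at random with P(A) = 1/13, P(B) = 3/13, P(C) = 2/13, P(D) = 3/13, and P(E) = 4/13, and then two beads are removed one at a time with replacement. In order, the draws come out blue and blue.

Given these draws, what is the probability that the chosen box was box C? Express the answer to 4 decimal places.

The likelihood of the observed sequence under each hypothesis: P(data | box A) = (10/11)(10/11) = 0.82645; P(data | box B) = (8/9)(8/9) = 0.79012; P(data | box C) = (5/10)(5/10) = 0.25; P(data | box D) = (3/7)(3/7) = 0.18367; P(data | box E) = (2/10)(2/10) = 0.04.
The prior-weighted likelihoods are 1/13 · 0.82645 = 0.063573, 3/13 · 0.79012 = 0.18234, 2/13 · 0.25 = 0.038462, 3/13 · 0.18367 = 0.042386, 4/13 · 0.04 = 0.012308; these sum to 0.33906.
Hence P(box C | data) = (0.038462) / (0.33906) = 0.11343.

0.1134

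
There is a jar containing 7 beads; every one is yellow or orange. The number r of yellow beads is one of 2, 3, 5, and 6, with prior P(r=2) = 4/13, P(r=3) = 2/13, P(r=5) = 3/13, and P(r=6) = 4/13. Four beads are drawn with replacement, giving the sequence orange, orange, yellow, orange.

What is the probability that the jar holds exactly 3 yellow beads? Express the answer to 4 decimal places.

For each hypothesis, P(data | H) works out to: P(data | r = 2) = (5/7)(5/7)(2/7)(5/7) = 0.10412; P(data | r = 3) = (4/7)(4/7)(3/7)(4/7) = 0.079967; P(data | r = 5) = (2/7)(2/7)(5/7)(2/7) = 0.01666; P(data | r = 6) = (1/7)(1/7)(6/7)(1/7) = 0.002499.
The prior-weighted likelihoods are 4/13 · 0.10412 = 0.032038, 2/13 · 0.079967 = 0.012303, 3/13 · 0.01666 = 0.0038446, 4/13 · 0.002499 = 0.00076891; summing to 0.048954.
Therefore the posterior P(r = 3 | data) = (0.012303) / (0.048954) = 0.25131.

0.2513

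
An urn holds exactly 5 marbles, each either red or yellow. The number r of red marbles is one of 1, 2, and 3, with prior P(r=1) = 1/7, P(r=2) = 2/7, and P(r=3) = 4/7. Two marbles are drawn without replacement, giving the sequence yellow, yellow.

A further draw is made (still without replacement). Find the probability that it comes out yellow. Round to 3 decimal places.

The likelihood of the observed sequence under each hypothesis: P(data | r = 1) = (4/5)(3/4) = 3/5; P(data | r = 2) = (3/5)(2/4) = 3/10; P(data | r = 3) = (2/5)(1/4) = 1/10.
The prior-weighted likelihoods are 1/7 · 3/5 = 3/35, 2/7 · 3/10 = 3/35, 4/7 · 1/10 = 2/35; these sum to 8/35.
Normalising, the posterior is P(r = 1 | data) = 3/8, P(r = 2 | data) = 3/8, P(r = 3 | data) = 1/4.
Averaging over the posterior, P(yellow next | data) = (2/3)(3/8) + (1/3)(3/8) + (0)(1/4) = 3/8.

0.375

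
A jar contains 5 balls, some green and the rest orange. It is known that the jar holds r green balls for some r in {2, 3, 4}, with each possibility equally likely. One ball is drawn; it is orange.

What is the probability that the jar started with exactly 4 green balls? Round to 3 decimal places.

0.167

For each hypothesis, P(data | H) works out to: P(data | r = 2) = (3/5) = 3/5; P(data | r = 3) = (2/5) = 2/5; P(data | r = 4) = (1/5) = 1/5.
Weighting by the prior gives 1/3 · 3/5 = 1/5, 1/3 · 2/5 = 2/15, 1/3 · 1/5 = 1/15; summing to 2/5.
Therefore the posterior P(r = 4 | data) = (1/15) / (2/5) = 1/6.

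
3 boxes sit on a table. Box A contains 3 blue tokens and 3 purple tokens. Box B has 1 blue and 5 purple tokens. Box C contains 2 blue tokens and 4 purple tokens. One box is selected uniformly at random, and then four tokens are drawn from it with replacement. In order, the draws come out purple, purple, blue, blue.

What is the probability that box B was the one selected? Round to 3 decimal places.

0.147

Under each hypothesis, the probability of the observed sequence is: P(data | box A) = (3/6)(3/6)(3/6)(3/6) = 0.0625; P(data | box B) = (5/6)(5/6)(1/6)(1/6) = 0.01929; P(data | box C) = (4/6)(4/6)(2/6)(2/6) = 0.049383.
The prior-weighted likelihoods are 1/3 · 0.0625 = 0.020833, 1/3 · 0.01929 = 0.00643, 1/3 · 0.049383 = 0.016461; summing to 0.043724.
By Bayes' rule, P(box B | data) = (0.00643) / (0.043724) = 0.14706.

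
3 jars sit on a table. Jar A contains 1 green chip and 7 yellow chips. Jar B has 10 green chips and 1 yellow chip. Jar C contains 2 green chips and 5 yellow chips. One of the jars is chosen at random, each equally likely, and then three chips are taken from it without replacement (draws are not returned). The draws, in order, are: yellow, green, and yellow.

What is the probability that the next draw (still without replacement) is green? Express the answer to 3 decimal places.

0.151

Compute the likelihood of the observed sequence for each case: P(data | jar A) = (7/8)(1/7)(6/6) = 1/8; P(data | jar B) = (1/11)(10/10)(0/9) = 0; P(data | jar C) = (5/7)(2/6)(4/5) = 4/21.
Weighting by the prior gives 1/3 · 1/8 = 1/24, 1/3 · 0 = 0, 1/3 · 4/21 = 4/63; with total 53/504.
The posterior is then P(jar A | data) = 21/53, P(jar B | data) = 0, P(jar C | data) = 32/53.
Averaging over the posterior, P(green next | data) = (0)(21/53) + (1/4)(32/53) = 8/53.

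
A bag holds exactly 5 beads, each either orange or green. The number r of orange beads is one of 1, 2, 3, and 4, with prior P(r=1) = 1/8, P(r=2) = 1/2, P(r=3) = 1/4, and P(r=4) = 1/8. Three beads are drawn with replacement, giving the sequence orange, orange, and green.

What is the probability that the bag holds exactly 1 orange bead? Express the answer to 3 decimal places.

0.038

The likelihood of the observed sequence under each hypothesis: P(data | r = 1) = (1/5)(1/5)(4/5) = 4/125; P(data | r = 2) = (2/5)(2/5)(3/5) = 12/125; P(data | r = 3) = (3/5)(3/5)(2/5) = 18/125; P(data | r = 4) = (4/5)(4/5)(1/5) = 16/125.
Multiplying each by its prior: 1/8 · 4/125 = 1/250, 1/2 · 12/125 = 6/125, 1/4 · 18/125 = 9/250, 1/8 · 16/125 = 2/125; summing to 13/125.
So P(r = 1 | data) = (1/250) / (13/125) = 1/26.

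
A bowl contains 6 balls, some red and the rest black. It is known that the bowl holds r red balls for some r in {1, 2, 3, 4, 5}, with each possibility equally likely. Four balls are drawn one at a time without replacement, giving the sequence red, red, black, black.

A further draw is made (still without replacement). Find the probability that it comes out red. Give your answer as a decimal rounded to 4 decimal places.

The likelihood of the observed sequence under each hypothesis: P(data | r = 1) = (1/6)(0/5) = 0; P(data | r = 2) = (2/6)(1/5)(4/4)(3/3) = 1/15; P(data | r = 3) = (3/6)(2/5)(3/4)(2/3) = 1/10; P(data | r = 4) = (4/6)(3/5)(2/4)(1/3) = 1/15; P(data | r = 5) = (5/6)(4/5)(1/4)(0/3) = 0.
The prior-weighted likelihoods are 1/5 · 0 = 0, 1/5 · 1/15 = 1/75, 1/5 · 1/10 = 1/50, 1/5 · 1/15 = 1/75, 1/5 · 0 = 0; these sum to 7/150.
Normalising, the posterior is P(r = 1 | data) = 0, P(r = 2 | data) = 2/7, P(r = 3 | data) = 3/7, P(r = 4 | data) = 2/7, P(r = 5 | data) = 0.
Averaging over the posterior, P(red next | data) = (0)(2/7) + (1/2)(3/7) + (1)(2/7) = 1/2.

0.5000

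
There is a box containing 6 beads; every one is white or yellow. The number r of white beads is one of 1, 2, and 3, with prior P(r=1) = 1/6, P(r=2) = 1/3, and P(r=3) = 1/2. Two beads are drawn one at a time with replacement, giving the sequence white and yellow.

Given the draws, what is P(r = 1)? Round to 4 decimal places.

0.1042

For each hypothesis, P(data | H) works out to: P(data | r = 1) = (1/6)(5/6) = 5/36; P(data | r = 2) = (2/6)(4/6) = 2/9; P(data | r = 3) = (3/6)(3/6) = 1/4.
Multiplying each by its prior: 1/6 · 5/36 = 5/216, 1/3 · 2/9 = 2/27, 1/2 · 1/4 = 1/8; with total 2/9.
Hence P(r = 1 | data) = (5/216) / (2/9) = 5/48.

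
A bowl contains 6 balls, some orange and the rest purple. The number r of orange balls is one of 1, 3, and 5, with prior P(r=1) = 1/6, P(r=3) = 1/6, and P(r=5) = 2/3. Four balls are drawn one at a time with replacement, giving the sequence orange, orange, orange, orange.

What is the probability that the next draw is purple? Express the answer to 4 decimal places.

0.1774

Compute the likelihood of the observed sequence for each case: P(data | r = 1) = (1/6)(1/6)(1/6)(1/6) = 0.0007716; P(data | r = 3) = (3/6)(3/6)(3/6)(3/6) = 0.0625; P(data | r = 5) = (5/6)(5/6)(5/6)(5/6) = 0.48225.
The prior-weighted likelihoods are 1/6 · 0.0007716 = 0.0001286, 1/6 · 0.0625 = 0.010417, 2/3 · 0.48225 = 0.3215; summing to 0.33205.
Normalising, the posterior is P(r = 1 | data) = 0.0003873, P(r = 3 | data) = 0.031371, P(r = 5 | data) = 0.96824.
The predictive probability is P(purple next | data) = (5/6)(0.0003873) + (1/2)(0.031371) + (1/6)(0.96824) = 0.17738.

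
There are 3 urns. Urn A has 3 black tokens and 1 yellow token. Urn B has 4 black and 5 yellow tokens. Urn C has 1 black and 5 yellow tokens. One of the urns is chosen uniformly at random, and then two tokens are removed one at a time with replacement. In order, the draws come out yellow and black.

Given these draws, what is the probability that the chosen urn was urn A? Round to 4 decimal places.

0.3271

The likelihood of the observed sequence under each hypothesis: P(data | urn A) = (1/4)(3/4) = 0.1875; P(data | urn B) = (5/9)(4/9) = 0.24691; P(data | urn C) = (5/6)(1/6) = 0.13889.
Weighting by the prior gives 1/3 · 0.1875 = 0.0625, 1/3 · 0.24691 = 0.082305, 1/3 · 0.13889 = 0.046296; summing to 0.1911.
Hence P(urn A | data) = (0.0625) / (0.1911) = 0.32705.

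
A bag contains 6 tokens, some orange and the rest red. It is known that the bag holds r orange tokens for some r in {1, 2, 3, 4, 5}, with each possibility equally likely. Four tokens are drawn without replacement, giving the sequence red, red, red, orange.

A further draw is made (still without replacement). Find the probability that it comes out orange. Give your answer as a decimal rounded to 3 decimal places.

Compute the likelihood of the observed sequence for each case: P(data | r = 1) = (5/6)(4/5)(3/4)(1/3) = 1/6; P(data | r = 2) = (4/6)(3/5)(2/4)(2/3) = 2/15; P(data | r = 3) = (3/6)(2/5)(1/4)(3/3) = 1/20; P(data | r = 4) = (2/6)(1/5)(0/4) = 0; P(data | r = 5) = (1/6)(0/5) = 0.
Multiplying each by its prior: 1/5 · 1/6 = 1/30, 1/5 · 2/15 = 2/75, 1/5 · 1/20 = 1/100, 1/5 · 0 = 0, 1/5 · 0 = 0; with total 7/100.
The posterior is then P(r = 1 | data) = 10/21, P(r = 2 | data) = 8/21, P(r = 3 | data) = 1/7, P(r = 4 | data) = 0, P(r = 5 | data) = 0.
The predictive probability is P(orange next | data) = (0)(10/21) + (1/2)(8/21) + (1)(1/7) = 1/3.

0.333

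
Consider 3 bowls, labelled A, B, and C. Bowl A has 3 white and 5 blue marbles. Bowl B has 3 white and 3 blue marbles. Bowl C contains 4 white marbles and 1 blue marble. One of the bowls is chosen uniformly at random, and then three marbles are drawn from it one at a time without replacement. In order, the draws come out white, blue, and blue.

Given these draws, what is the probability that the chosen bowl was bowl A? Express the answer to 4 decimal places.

0.5435

For each hypothesis, P(data | H) works out to: P(data | bowl A) = (3/8)(5/7)(4/6) = 5/28; P(data | bowl B) = (3/6)(3/5)(2/4) = 3/20; P(data | bowl C) = (4/5)(1/4)(0/3) = 0.
The prior-weighted likelihoods are 1/3 · 5/28 = 5/84, 1/3 · 3/20 = 1/20, 1/3 · 0 = 0; these sum to 23/210.
Therefore the posterior P(bowl A | data) = (5/84) / (23/210) = 25/46.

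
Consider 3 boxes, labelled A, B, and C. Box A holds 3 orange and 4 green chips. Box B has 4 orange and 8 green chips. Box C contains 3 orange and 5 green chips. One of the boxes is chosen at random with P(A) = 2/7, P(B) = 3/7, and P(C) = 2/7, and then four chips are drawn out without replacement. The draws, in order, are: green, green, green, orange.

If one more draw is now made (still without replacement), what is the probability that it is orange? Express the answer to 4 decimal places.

0.4809

Compute the likelihood of the observed sequence for each case: P(data | box A) = (4/7)(3/6)(2/5)(3/4) = 0.085714; P(data | box B) = (8/12)(7/11)(6/10)(4/9) = 0.11313; P(data | box C) = (5/8)(4/7)(3/6)(3/5) = 0.10714.
The prior-weighted likelihoods are 2/7 · 0.085714 = 0.02449, 3/7 · 0.11313 = 0.048485, 2/7 · 0.10714 = 0.030612; with total 0.10359.
Normalising, the posterior is P(box A | data) = 0.23642, P(box B | data) = 0.46806, P(box C | data) = 0.29552.
The predictive probability is P(orange next | data) = (2/3)(0.23642) + (3/8)(0.46806) + (1/2)(0.29552) = 0.4809.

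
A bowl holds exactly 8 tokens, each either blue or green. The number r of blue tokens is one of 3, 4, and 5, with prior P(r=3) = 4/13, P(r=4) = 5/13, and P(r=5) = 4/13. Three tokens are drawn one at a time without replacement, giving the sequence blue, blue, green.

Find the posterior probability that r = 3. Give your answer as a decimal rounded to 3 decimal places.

Under each hypothesis, the probability of the observed sequence is: P(data | r = 3) = (3/8)(2/7)(5/6) = 5/56; P(data | r = 4) = (4/8)(3/7)(4/6) = 1/7; P(data | r = 5) = (5/8)(4/7)(3/6) = 5/28.
Weighting by the prior gives 4/13 · 5/56 = 5/182, 5/13 · 1/7 = 5/91, 4/13 · 5/28 = 5/91; summing to 25/182.
So P(r = 3 | data) = (5/182) / (25/182) = 1/5.

0.200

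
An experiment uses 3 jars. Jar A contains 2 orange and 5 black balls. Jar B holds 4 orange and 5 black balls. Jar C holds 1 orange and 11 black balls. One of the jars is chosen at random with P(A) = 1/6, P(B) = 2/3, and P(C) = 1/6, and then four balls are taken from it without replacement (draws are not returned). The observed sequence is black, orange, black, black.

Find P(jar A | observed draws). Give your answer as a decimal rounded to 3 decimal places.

For each hypothesis, P(data | H) works out to: P(data | jar A) = (5/7)(2/6)(4/5)(3/4) = 0.14286; P(data | jar B) = (5/9)(4/8)(4/7)(3/6) = 0.079365; P(data | jar C) = (11/12)(1/11)(10/10)(9/9) = 0.083333.
Multiplying each by its prior: 1/6 · 0.14286 = 0.02381, 2/3 · 0.079365 = 0.05291, 1/6 · 0.083333 = 0.013889; these sum to 0.090608.
Hence P(jar A | data) = (0.02381) / (0.090608) = 0.26277.

0.263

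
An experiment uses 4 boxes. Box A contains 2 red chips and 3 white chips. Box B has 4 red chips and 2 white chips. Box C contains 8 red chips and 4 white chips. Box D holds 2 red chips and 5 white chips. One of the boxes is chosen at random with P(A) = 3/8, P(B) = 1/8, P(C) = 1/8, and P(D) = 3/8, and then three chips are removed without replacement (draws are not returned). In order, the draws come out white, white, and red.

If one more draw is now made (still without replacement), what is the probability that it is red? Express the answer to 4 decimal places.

For each hypothesis, P(data | H) works out to: P(data | box A) = (3/5)(2/4)(2/3) = 0.2; P(data | box B) = (2/6)(1/5)(4/4) = 0.066667; P(data | box C) = (4/12)(3/11)(8/10) = 0.072727; P(data | box D) = (5/7)(4/6)(2/5) = 0.19048.
Weighting by the prior gives 3/8 · 0.2 = 0.075, 1/8 · 0.066667 = 0.0083333, 1/8 · 0.072727 = 0.0090909, 3/8 · 0.19048 = 0.071429; these sum to 0.16385.
Dividing through by the total gives posterior P(box A | data) = 0.45773, P(box B | data) = 0.050859, P(box C | data) = 0.055482, P(box D | data) = 0.43593.
So P(red next | data) = Σ P(red next | H) P(H | data) = (1/2)(0.45773) + (1)(0.050859) + (7/9)(0.055482) + (1/4)(0.43593) = 0.43186.

0.4319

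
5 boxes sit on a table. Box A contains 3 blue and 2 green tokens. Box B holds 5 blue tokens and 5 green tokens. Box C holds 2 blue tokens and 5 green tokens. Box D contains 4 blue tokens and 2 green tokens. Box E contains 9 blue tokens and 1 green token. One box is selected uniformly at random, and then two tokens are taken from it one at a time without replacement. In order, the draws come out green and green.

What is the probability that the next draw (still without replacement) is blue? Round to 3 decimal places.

0.573

Compute the likelihood of the observed sequence for each case: P(data | box A) = (2/5)(1/4) = 1/10; P(data | box B) = (5/10)(4/9) = 2/9; P(data | box C) = (5/7)(4/6) = 10/21; P(data | box D) = (2/6)(1/5) = 1/15; P(data | box E) = (1/10)(0/9) = 0.
The prior-weighted likelihoods are 1/5 · 1/10 = 1/50, 1/5 · 2/9 = 2/45, 1/5 · 10/21 = 2/21, 1/5 · 1/15 = 1/75, 1/5 · 0 = 0; these sum to 109/630.
Dividing through by the total gives posterior P(box A | data) = 63/545, P(box B | data) = 28/109, P(box C | data) = 60/109, P(box D | data) = 42/545, P(box E | data) = 0.
Averaging over the posterior, P(blue next | data) = (1)(63/545) + (5/8)(28/109) + (2/5)(60/109) + (1)(42/545) = 125/218.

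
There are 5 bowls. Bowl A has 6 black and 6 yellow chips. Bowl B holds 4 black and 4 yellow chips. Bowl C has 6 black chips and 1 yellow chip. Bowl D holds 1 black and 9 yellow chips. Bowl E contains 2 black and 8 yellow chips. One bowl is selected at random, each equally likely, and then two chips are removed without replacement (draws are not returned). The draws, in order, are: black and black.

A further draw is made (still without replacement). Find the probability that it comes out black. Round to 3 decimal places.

For each hypothesis, P(data | H) works out to: P(data | bowl A) = (6/12)(5/11) = 0.22727; P(data | bowl B) = (4/8)(3/7) = 0.21429; P(data | bowl C) = (6/7)(5/6) = 0.71429; P(data | bowl D) = (1/10)(0/9) = 0; P(data | bowl E) = (2/10)(1/9) = 0.022222.
Weighting by the prior gives 1/5 · 0.22727 = 0.045455, 1/5 · 0.21429 = 0.042857, 1/5 · 0.71429 = 0.14286, 1/5 · 0 = 0, 1/5 · 0.022222 = 0.0044444; these sum to 0.23561.
The posterior is then P(bowl A | data) = 0.19292, P(bowl B | data) = 0.1819, P(bowl C | data) = 0.60632, P(bowl D | data) = 0, P(bowl E | data) = 0.018863.
Averaging over the posterior, P(black next | data) = (2/5)(0.19292) + (1/3)(0.1819) + (4/5)(0.60632) + (0)(0.018863) = 0.62286.

0.623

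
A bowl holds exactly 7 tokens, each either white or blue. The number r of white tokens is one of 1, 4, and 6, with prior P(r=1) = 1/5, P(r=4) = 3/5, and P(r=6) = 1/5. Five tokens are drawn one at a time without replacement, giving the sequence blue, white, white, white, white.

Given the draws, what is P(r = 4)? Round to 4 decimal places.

Under each hypothesis, the probability of the observed sequence is: P(data | r = 1) = (6/7)(1/6)(0/5) = 0; P(data | r = 4) = (3/7)(4/6)(3/5)(2/4)(1/3) = 1/35; P(data | r = 6) = (1/7)(6/6)(5/5)(4/4)(3/3) = 1/7.
Multiplying each by its prior: 1/5 · 0 = 0, 3/5 · 1/35 = 3/175, 1/5 · 1/7 = 1/35; with total 8/175.
By Bayes' rule, P(r = 4 | data) = (3/175) / (8/175) = 3/8.

0.3750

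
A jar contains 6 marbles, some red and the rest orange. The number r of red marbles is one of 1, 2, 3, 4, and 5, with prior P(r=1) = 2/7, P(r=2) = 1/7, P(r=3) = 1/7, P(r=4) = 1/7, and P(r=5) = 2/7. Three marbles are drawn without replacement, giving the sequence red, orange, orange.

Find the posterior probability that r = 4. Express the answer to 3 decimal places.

The likelihood of the observed sequence under each hypothesis: P(data | r = 1) = (1/6)(5/5)(4/4) = 1/6; P(data | r = 2) = (2/6)(4/5)(3/4) = 1/5; P(data | r = 3) = (3/6)(3/5)(2/4) = 3/20; P(data | r = 4) = (4/6)(2/5)(1/4) = 1/15; P(data | r = 5) = (5/6)(1/5)(0/4) = 0.
The prior-weighted likelihoods are 2/7 · 1/6 = 1/21, 1/7 · 1/5 = 1/35, 1/7 · 3/20 = 3/140, 1/7 · 1/15 = 1/105, 2/7 · 0 = 0; summing to 3/28.
So P(r = 4 | data) = (1/105) / (3/28) = 4/45.

0.089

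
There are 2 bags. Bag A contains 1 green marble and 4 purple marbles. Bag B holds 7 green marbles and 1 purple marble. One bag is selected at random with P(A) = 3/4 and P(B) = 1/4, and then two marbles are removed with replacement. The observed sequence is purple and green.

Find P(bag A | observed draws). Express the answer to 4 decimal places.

Under each hypothesis, the probability of the observed sequence is: P(data | bag A) = (4/5)(1/5) = 0.16; P(data | bag B) = (1/8)(7/8) = 0.10938.
Weighting by the prior gives 3/4 · 0.16 = 0.12, 1/4 · 0.10938 = 0.027344; with total 0.14734.
Hence P(bag A | data) = (0.12) / (0.14734) = 0.81442.

0.8144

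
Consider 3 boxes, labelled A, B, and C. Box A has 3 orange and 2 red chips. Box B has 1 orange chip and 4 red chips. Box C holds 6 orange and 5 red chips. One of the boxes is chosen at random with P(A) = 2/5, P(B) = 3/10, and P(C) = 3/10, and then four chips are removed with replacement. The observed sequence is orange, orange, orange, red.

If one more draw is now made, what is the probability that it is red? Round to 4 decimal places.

Compute the likelihood of the observed sequence for each case: P(data | box A) = (3/5)(3/5)(3/5)(2/5) = 0.0864; P(data | box B) = (1/5)(1/5)(1/5)(4/5) = 0.0064; P(data | box C) = (6/11)(6/11)(6/11)(5/11) = 0.073765.
The prior-weighted likelihoods are 2/5 · 0.0864 = 0.03456, 3/10 · 0.0064 = 0.00192, 3/10 · 0.073765 = 0.02213; with total 0.05861.
Normalising, the posterior is P(box A | data) = 0.58966, P(box B | data) = 0.032759, P(box C | data) = 0.37758.
So P(red next | data) = Σ P(red next | H) P(H | data) = (2/5)(0.58966) + (4/5)(0.032759) + (5/11)(0.37758) = 0.4337.

0.4337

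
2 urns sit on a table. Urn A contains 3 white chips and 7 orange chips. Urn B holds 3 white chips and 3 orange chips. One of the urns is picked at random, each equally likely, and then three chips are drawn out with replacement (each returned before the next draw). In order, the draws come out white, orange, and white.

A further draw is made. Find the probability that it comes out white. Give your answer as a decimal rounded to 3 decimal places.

0.433

For each hypothesis, P(data | H) works out to: P(data | urn A) = (3/10)(7/10)(3/10) = 0.063; P(data | urn B) = (3/6)(3/6)(3/6) = 0.125.
The prior-weighted likelihoods are 1/2 · 0.063 = 0.0315, 1/2 · 0.125 = 0.0625; summing to 0.094.
Normalising, the posterior is P(urn A | data) = 0.33511, P(urn B | data) = 0.66489.
Averaging over the posterior, P(white next | data) = (3/10)(0.33511) + (1/2)(0.66489) = 0.43298.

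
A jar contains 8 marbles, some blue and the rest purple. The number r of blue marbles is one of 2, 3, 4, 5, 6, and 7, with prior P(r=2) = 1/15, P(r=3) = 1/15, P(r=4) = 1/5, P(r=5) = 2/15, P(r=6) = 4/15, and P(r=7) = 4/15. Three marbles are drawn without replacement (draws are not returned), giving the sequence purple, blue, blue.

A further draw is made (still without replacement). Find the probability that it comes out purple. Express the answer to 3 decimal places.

0.306

Compute the likelihood of the observed sequence for each case: P(data | r = 2) = (6/8)(2/7)(1/6) = 1/28; P(data | r = 3) = (5/8)(3/7)(2/6) = 5/56; P(data | r = 4) = (4/8)(4/7)(3/6) = 1/7; P(data | r = 5) = (3/8)(5/7)(4/6) = 5/28; P(data | r = 6) = (2/8)(6/7)(5/6) = 5/28; P(data | r = 7) = (1/8)(7/7)(6/6) = 1/8.
Multiplying each by its prior: 1/15 · 1/28 = 1/420, 1/15 · 5/56 = 1/168, 1/5 · 1/7 = 1/35, 2/15 · 5/28 = 1/42, 4/15 · 5/28 = 1/21, 4/15 · 1/8 = 1/30; summing to 17/120.
The posterior is then P(r = 2 | data) = 2/119, P(r = 3 | data) = 5/119, P(r = 4 | data) = 24/119, P(r = 5 | data) = 20/119, P(r = 6 | data) = 40/119, P(r = 7 | data) = 4/17.
The predictive probability is P(purple next | data) = (1)(2/119) + (4/5)(5/119) + (3/5)(24/119) + (2/5)(20/119) + (1/5)(40/119) + (0)(4/17) = 26/85.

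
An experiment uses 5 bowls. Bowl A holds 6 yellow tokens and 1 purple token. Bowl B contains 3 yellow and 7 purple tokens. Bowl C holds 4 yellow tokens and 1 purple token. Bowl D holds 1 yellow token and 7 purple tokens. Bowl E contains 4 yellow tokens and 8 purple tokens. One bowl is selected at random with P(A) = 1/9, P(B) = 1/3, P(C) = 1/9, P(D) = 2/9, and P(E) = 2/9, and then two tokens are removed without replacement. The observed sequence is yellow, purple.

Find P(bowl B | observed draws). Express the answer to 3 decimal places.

For each hypothesis, P(data | H) works out to: P(data | bowl A) = (6/7)(1/6) = 0.14286; P(data | bowl B) = (3/10)(7/9) = 0.23333; P(data | bowl C) = (4/5)(1/4) = 0.2; P(data | bowl D) = (1/8)(7/7) = 0.125; P(data | bowl E) = (4/12)(8/11) = 0.24242.
Weighting by the prior gives 1/9 · 0.14286 = 0.015873, 1/3 · 0.23333 = 0.077778, 1/9 · 0.2 = 0.022222, 2/9 · 0.125 = 0.027778, 2/9 · 0.24242 = 0.053872; these sum to 0.19752.
So P(bowl B | data) = (0.077778) / (0.19752) = 0.39377.

0.394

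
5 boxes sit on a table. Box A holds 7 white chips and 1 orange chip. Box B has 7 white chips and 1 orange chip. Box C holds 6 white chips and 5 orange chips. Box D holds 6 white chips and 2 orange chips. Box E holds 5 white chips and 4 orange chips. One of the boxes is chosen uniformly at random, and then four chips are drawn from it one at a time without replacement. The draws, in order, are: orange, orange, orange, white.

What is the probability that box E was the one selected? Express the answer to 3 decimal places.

Under each hypothesis, the probability of the observed sequence is: P(data | box A) = (1/8)(0/7) = 0; P(data | box B) = (1/8)(0/7) = 0; P(data | box C) = (5/11)(4/10)(3/9)(6/8) = 0.045455; P(data | box D) = (2/8)(1/7)(0/6) = 0; P(data | box E) = (4/9)(3/8)(2/7)(5/6) = 0.039683.
Weighting by the prior gives 1/5 · 0 = 0, 1/5 · 0 = 0, 1/5 · 0.045455 = 0.0090909, 1/5 · 0 = 0, 1/5 · 0.039683 = 0.0079365; these sum to 0.017027.
Therefore the posterior P(box E | data) = (0.0079365) / (0.017027) = 0.4661.

0.466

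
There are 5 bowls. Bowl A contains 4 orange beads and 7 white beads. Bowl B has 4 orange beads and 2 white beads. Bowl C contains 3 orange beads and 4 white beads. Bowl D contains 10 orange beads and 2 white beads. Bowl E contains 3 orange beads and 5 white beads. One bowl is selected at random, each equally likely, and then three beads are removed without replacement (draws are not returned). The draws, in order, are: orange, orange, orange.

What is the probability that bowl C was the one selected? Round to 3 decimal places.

0.035

For each hypothesis, P(data | H) works out to: P(data | bowl A) = (4/11)(3/10)(2/9) = 0.024242; P(data | bowl B) = (4/6)(3/5)(2/4) = 0.2; P(data | bowl C) = (3/7)(2/6)(1/5) = 0.028571; P(data | bowl D) = (10/12)(9/11)(8/10) = 0.54545; P(data | bowl E) = (3/8)(2/7)(1/6) = 0.017857.
Weighting by the prior gives 1/5 · 0.024242 = 0.0048485, 1/5 · 0.2 = 0.04, 1/5 · 0.028571 = 0.0057143, 1/5 · 0.54545 = 0.10909, 1/5 · 0.017857 = 0.0035714; with total 0.16323.
So P(bowl C | data) = (0.0057143) / (0.16323) = 0.035009.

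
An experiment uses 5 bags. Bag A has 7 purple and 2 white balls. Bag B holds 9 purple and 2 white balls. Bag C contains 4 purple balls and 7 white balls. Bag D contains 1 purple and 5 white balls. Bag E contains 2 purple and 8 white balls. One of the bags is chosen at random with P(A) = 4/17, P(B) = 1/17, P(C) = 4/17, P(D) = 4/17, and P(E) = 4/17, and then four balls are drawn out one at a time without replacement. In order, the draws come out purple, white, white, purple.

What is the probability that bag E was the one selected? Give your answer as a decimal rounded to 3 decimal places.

0.188

The likelihood of the observed sequence under each hypothesis: P(data | bag A) = (7/9)(2/8)(1/7)(6/6) = 1/36; P(data | bag B) = (9/11)(2/10)(1/9)(8/8) = 1/55; P(data | bag C) = (4/11)(7/10)(6/9)(3/8) = 7/110; P(data | bag D) = (1/6)(5/5)(4/4)(0/3) = 0; P(data | bag E) = (2/10)(8/9)(7/8)(1/7) = 1/45.
Multiplying each by its prior: 4/17 · 1/36 = 1/153, 1/17 · 1/55 = 1/935, 4/17 · 7/110 = 14/935, 4/17 · 0 = 0, 4/17 · 1/45 = 4/765; with total 26/935.
So P(bag E | data) = (4/765) / (26/935) = 22/117.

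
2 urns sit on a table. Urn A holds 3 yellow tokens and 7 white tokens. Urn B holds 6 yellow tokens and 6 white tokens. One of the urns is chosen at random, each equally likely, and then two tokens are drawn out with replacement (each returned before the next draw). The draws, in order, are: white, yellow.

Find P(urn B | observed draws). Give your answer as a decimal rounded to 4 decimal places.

The likelihood of the observed sequence under each hypothesis: P(data | urn A) = (7/10)(3/10) = 21/100; P(data | urn B) = (6/12)(6/12) = 1/4.
The prior-weighted likelihoods are 1/2 · 21/100 = 21/200, 1/2 · 1/4 = 1/8; with total 23/100.
Therefore the posterior P(urn B | data) = (1/8) / (23/100) = 25/46.

0.5435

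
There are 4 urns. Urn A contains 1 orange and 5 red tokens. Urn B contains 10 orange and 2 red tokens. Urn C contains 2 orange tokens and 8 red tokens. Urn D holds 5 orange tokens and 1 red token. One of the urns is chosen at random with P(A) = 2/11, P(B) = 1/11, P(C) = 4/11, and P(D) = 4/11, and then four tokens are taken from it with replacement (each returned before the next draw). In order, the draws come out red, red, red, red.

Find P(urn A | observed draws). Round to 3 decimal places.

0.370

The likelihood of the observed sequence under each hypothesis: P(data | urn A) = (5/6)(5/6)(5/6)(5/6) = 0.48225; P(data | urn B) = (2/12)(2/12)(2/12)(2/12) = 0.0007716; P(data | urn C) = (8/10)(8/10)(8/10)(8/10) = 0.4096; P(data | urn D) = (1/6)(1/6)(1/6)(1/6) = 0.0007716.
The prior-weighted likelihoods are 2/11 · 0.48225 = 0.087682, 1/11 · 0.0007716 = 7.0146e-05, 4/11 · 0.4096 = 0.14895, 4/11 · 0.0007716 = 0.00028058; summing to 0.23698.
Therefore the posterior P(urn A | data) = (0.087682) / (0.23698) = 0.37.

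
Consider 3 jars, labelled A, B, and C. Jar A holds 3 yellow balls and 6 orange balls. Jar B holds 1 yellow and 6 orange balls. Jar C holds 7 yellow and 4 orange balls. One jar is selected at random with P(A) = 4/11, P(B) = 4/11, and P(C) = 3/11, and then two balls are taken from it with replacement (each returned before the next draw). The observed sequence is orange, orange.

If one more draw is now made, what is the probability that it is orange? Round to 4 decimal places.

Under each hypothesis, the probability of the observed sequence is: P(data | jar A) = (6/9)(6/9) = 0.44444; P(data | jar B) = (6/7)(6/7) = 0.73469; P(data | jar C) = (4/11)(4/11) = 0.13223.
Multiplying each by its prior: 4/11 · 0.44444 = 0.16162, 4/11 · 0.73469 = 0.26716, 3/11 · 0.13223 = 0.036063; summing to 0.46484.
The posterior is then P(jar A | data) = 0.34768, P(jar B | data) = 0.57474, P(jar C | data) = 0.077582.
Averaging over the posterior, P(orange next | data) = (2/3)(0.34768) + (6/7)(0.57474) + (4/11)(0.077582) = 0.75263.

0.7526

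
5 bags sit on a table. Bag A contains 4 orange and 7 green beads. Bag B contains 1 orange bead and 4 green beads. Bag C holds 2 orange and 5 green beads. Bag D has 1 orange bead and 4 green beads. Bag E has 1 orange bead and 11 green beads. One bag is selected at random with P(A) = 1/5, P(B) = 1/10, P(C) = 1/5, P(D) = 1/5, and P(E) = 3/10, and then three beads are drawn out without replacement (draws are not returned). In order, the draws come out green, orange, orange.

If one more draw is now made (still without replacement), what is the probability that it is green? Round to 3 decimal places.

0.840

The likelihood of the observed sequence under each hypothesis: P(data | bag A) = (7/11)(4/10)(3/9) = 0.084848; P(data | bag B) = (4/5)(1/4)(0/3) = 0; P(data | bag C) = (5/7)(2/6)(1/5) = 0.047619; P(data | bag D) = (4/5)(1/4)(0/3) = 0; P(data | bag E) = (11/12)(1/11)(0/10) = 0.
Weighting by the prior gives 1/5 · 0.084848 = 0.01697, 1/10 · 0 = 0, 1/5 · 0.047619 = 0.0095238, 1/5 · 0 = 0, 3/10 · 0 = 0; summing to 0.026494.
Normalising, the posterior is P(bag A | data) = 0.64052, P(bag B | data) = 0, P(bag C | data) = 0.35948, P(bag D | data) = 0, P(bag E | data) = 0.
The predictive probability is P(green next | data) = (3/4)(0.64052) + (1)(0.35948) = 0.83987.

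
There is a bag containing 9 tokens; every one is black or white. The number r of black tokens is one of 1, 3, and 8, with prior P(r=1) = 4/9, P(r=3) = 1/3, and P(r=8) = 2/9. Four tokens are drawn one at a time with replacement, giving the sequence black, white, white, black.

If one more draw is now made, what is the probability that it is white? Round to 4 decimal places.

For each hypothesis, P(data | H) works out to: P(data | r = 1) = (1/9)(8/9)(8/9)(1/9) = 0.0097546; P(data | r = 3) = (3/9)(6/9)(6/9)(3/9) = 0.049383; P(data | r = 8) = (8/9)(1/9)(1/9)(8/9) = 0.0097546.
Weighting by the prior gives 4/9 · 0.0097546 = 0.0043354, 1/3 · 0.049383 = 0.016461, 2/9 · 0.0097546 = 0.0021677; with total 0.022964.
Dividing through by the total gives posterior P(r = 1 | data) = 0.18879, P(r = 3 | data) = 0.71681, P(r = 8 | data) = 0.094395.
The predictive probability is P(white next | data) = (8/9)(0.18879) + (2/3)(0.71681) + (1/9)(0.094395) = 0.65618.

0.6562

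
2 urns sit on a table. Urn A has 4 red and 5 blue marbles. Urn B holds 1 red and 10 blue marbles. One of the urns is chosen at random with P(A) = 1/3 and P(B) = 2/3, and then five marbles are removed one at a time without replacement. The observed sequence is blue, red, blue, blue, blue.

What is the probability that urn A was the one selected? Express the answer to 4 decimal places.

0.1486

The likelihood of the observed sequence under each hypothesis: P(data | urn A) = (5/9)(4/8)(4/7)(3/6)(2/5) = 0.031746; P(data | urn B) = (10/11)(1/10)(9/9)(8/8)(7/7) = 0.090909.
The prior-weighted likelihoods are 1/3 · 0.031746 = 0.010582, 2/3 · 0.090909 = 0.060606; with total 0.071188.
Therefore the posterior P(urn A | data) = (0.010582) / (0.071188) = 0.14865.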